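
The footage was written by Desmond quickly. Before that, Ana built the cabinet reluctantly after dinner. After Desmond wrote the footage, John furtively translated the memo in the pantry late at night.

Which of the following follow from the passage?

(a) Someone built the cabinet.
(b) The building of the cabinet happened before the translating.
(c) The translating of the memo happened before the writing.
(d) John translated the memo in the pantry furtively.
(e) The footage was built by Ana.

(a) Entailed — the original entails any weakening of itself; this just drops 'after dinner', 'reluctantly' and generalizes the agent.
(b) Entailed — the narrative places the building before the translating.
(c) Not entailed — the narrative places the writing before the translating, not after.
(d) Entailed — this follows by dropping conjuncts from the translating event's description.
(e) Not entailed — Ana built the cabinet, not the footage; the footage belongs to the writing event.

(a), (b), (d)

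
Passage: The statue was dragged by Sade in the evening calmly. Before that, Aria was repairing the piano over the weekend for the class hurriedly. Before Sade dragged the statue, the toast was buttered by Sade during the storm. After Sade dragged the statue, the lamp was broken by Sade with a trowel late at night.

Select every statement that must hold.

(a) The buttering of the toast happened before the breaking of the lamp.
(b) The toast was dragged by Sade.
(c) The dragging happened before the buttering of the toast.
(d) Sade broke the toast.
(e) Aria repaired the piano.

(a)

(a) Entailed — the narrative places the buttering before the breaking.
(b) Not entailed — Sade dragged the statue, not the toast; the toast belongs to the buttering event.
(c) Not entailed — the narrative places the buttering before the dragging, not after.
(d) Not entailed — Sade broke the lamp, not the toast; the toast belongs to the buttering event.
(e) Not entailed — 'was repairing' is progressive on an accomplishment; it does not entail the completed 'repaired'.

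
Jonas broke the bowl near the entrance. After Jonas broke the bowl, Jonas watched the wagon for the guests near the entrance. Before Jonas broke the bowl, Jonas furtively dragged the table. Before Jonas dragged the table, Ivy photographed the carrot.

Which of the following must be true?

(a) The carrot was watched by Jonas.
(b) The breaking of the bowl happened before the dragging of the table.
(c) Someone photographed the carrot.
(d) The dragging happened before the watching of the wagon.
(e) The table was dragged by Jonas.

(c), (d), (e)

(a) Not entailed — Jonas watched the wagon, not the carrot; the carrot belongs to the photographing event.
(b) Not entailed — the narrative places the dragging before the breaking, not after.
(c) Entailed — this follows by dropping conjuncts from the photographing event's description.
(d) Entailed — the narrative places the dragging before the watching.
(e) Entailed — this follows by dropping conjuncts from the dragging event's description.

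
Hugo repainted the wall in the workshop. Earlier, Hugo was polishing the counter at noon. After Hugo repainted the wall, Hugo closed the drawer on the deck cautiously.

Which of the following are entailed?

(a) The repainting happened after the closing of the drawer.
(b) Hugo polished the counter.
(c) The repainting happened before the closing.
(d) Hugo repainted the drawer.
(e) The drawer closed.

(b), (c), (e)

(a) Not entailed — the narrative places the repainting before the closing, not after.
(b) Entailed — 'polish' is an activity; 'was polishing' entails that some polishing happened, so 'polished' holds.
(c) Entailed — the narrative places the repainting before the closing.
(d) Not entailed — Hugo repainted the wall, not the drawer; the drawer belongs to the closing event.
(e) Entailed — 'Hugo closed the drawer' is causative; it entails the inchoative 'the drawer closed'.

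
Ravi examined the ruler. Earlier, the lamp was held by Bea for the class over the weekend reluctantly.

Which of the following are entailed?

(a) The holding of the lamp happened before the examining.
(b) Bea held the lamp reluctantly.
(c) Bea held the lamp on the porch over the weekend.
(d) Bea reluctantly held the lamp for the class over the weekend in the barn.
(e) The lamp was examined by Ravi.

(a), (b)

(a) Entailed — the narrative places the holding before the examining.
(b) Entailed — every conjunct here is already in the original holding event.
(c) Not entailed — 'on the porch' adds information not in the original event.
(d) Not entailed — 'in the barn' adds information not in the original event.
(e) Not entailed — Ravi examined the ruler, not the lamp; the lamp belongs to the holding event.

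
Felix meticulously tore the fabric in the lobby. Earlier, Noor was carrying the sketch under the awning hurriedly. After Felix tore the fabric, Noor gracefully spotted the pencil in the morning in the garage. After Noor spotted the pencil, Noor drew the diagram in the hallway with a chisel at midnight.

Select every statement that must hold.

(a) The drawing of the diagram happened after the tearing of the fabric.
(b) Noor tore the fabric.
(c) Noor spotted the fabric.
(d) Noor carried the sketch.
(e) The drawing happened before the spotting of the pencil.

(a) Entailed — the narrative places the tearing before the drawing.
(b) Not entailed — the passage has Felix tearing the fabric, not Noor.
(c) Not entailed — Noor spotted the pencil, not the fabric; the fabric belongs to the tearing event.
(d) Entailed — 'carry' is an activity; 'was carrying' entails that some carrying happened, so 'carried' holds.
(e) Not entailed — the narrative places the spotting before the drawing, not after.

(a), (d)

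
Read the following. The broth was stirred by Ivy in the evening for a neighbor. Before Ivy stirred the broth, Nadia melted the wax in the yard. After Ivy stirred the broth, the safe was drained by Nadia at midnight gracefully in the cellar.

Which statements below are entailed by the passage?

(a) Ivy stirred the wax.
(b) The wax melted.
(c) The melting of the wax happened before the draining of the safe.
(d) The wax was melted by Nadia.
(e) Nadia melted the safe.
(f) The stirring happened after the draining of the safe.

(b), (c), (d)

(a) Not entailed — Ivy stirred the broth, not the wax; the wax belongs to the melting event.
(b) Entailed — 'Nadia melted the wax' is causative; it entails the inchoative 'the wax melted'.
(c) Entailed — the narrative places the melting before the draining.
(d) Entailed — the original entails any weakening of itself; this just drops 'in the yard'.
(e) Not entailed — Nadia melted the wax, not the safe; the safe belongs to the draining event.
(f) Not entailed — the narrative places the stirring before the draining, not after.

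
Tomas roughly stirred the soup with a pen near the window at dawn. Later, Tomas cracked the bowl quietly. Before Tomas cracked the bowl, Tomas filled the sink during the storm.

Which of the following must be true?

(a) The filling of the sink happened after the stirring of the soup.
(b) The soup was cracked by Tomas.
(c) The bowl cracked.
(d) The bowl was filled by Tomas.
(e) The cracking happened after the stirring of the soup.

(c), (e)

(a) Not entailed — the narrative doesn't order the stirring relative to the filling.
(b) Not entailed — Tomas cracked the bowl, not the soup; the soup belongs to the stirring event.
(c) Entailed — 'Tomas cracked the bowl' is causative; it entails the inchoative 'the bowl cracked'.
(d) Not entailed — Tomas filled the sink, not the bowl; the bowl belongs to the cracking event.
(e) Entailed — the narrative places the stirring before the cracking.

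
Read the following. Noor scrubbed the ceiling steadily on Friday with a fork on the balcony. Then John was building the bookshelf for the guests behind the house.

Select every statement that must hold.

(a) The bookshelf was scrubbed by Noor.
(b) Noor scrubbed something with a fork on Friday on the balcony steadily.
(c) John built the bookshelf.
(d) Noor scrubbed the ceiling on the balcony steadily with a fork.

(a) Not entailed — Noor scrubbed the ceiling, not the bookshelf; the bookshelf belongs to the building event.
(b) Entailed — the original entails any weakening of itself; this just generalizes the patient.
(c) Not entailed — 'was building' is progressive on an accomplishment; it does not entail the completed 'built'.
(d) Entailed — the original entails any weakening of itself; this just drops 'on Friday'.

(b), (d)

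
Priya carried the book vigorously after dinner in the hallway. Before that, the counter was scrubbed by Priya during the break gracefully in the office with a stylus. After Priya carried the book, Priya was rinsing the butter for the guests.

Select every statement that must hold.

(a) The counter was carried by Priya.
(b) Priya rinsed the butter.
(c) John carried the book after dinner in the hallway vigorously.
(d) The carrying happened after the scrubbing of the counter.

(b), (d)

(a) Not entailed — Priya carried the book, not the counter; the counter belongs to the scrubbing event.
(b) Entailed — 'rinse' is an activity; 'was rinsing' entails that some rinsing happened, so 'rinsed' holds.
(c) Not entailed — the passage has Priya carrying the book, not John.
(d) Entailed — the narrative places the scrubbing before the carrying.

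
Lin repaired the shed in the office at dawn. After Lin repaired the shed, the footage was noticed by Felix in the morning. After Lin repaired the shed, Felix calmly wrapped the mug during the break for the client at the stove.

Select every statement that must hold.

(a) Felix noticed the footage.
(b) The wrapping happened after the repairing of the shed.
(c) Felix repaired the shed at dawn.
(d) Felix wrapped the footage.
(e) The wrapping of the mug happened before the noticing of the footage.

(a) Entailed — the original entails any weakening of itself; this just drops 'in the morning'.
(b) Entailed — the narrative places the repairing before the wrapping.
(c) Not entailed — the passage has Lin repairing the shed, not Felix.
(d) Not entailed — Felix wrapped the mug, not the footage; the footage belongs to the noticing event.
(e) Not entailed — the narrative doesn't order the wrapping relative to the noticing.

(a), (b)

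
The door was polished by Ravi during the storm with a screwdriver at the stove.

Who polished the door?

Ravi

'Ravi' marks the agent of the polishing event.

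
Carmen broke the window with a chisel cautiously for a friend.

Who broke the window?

Carmen

'Carmen' marks the agent of the breaking event.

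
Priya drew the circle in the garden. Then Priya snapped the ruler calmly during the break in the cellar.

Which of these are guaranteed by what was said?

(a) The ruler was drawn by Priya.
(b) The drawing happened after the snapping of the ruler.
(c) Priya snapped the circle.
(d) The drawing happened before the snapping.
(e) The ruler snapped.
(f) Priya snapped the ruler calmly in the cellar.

(a) Not entailed — Priya drew the circle, not the ruler; the ruler belongs to the snapping event.
(b) Not entailed — the narrative places the drawing before the snapping, not after.
(c) Not entailed — Priya snapped the ruler, not the circle; the circle belongs to the drawing event.
(d) Entailed — the narrative places the drawing before the snapping.
(e) Entailed — 'Priya snapped the ruler' is causative; it entails the inchoative 'the ruler snapped'.
(f) Entailed — the original entails any weakening of itself; this just drops 'during the break'.

(d), (e), (f)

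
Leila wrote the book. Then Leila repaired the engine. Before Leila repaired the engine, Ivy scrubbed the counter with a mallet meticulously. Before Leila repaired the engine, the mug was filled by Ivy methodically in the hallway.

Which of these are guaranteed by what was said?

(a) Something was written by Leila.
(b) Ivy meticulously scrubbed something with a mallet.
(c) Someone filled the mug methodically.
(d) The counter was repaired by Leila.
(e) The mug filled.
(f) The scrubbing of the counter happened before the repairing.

(a) Entailed — this follows by dropping conjuncts from the writing event's description.
(b) Entailed — the original entails any weakening of itself; this just generalizes the patient.
(c) Entailed — every conjunct here is already in the original filling event.
(d) Not entailed — Leila repaired the engine, not the counter; the counter belongs to the scrubbing event.
(e) Entailed — 'Ivy filled the mug' is causative; it entails the inchoative 'the mug filled'.
(f) Entailed — the narrative places the scrubbing before the repairing.

(a), (b), (c), (e), (f)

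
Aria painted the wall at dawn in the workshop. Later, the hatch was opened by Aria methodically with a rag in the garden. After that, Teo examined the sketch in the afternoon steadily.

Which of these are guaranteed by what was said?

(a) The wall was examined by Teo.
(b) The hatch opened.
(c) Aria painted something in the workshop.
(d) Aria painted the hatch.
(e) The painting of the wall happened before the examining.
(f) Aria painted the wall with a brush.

(b), (c), (e)

(a) Not entailed — Teo examined the sketch, not the wall; the wall belongs to the painting event.
(b) Entailed — 'Aria opened the hatch' is causative; it entails the inchoative 'the hatch opened'.
(c) Entailed — dropping 'at dawn' and generalizing the patient leaves a sub-description the original still satisfies.
(d) Not entailed — Aria painted the wall, not the hatch; the hatch belongs to the opening event.
(e) Entailed — the narrative places the painting before the examining.
(f) Not entailed — 'with a brush' adds information not in the original event.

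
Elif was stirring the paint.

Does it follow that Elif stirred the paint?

yes

'stir' is atelic; if Elif was stirring the paint, then Elif stirred the paint (for some time).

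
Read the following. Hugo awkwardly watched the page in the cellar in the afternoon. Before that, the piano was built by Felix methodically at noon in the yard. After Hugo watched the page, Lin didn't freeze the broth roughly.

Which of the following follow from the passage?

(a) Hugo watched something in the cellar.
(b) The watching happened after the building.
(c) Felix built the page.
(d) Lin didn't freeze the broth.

(a), (b)

(a) Entailed — the original entails any weakening of itself; this just drops 'in the afternoon', 'awkwardly' and generalizes the patient.
(b) Entailed — the narrative places the building before the watching.
(c) Not entailed — Felix built the piano, not the page; the page belongs to the watching event.
(d) Not entailed — dropping 'roughly' under negation is not valid — the original leaves open that Lin froze the broth some other way.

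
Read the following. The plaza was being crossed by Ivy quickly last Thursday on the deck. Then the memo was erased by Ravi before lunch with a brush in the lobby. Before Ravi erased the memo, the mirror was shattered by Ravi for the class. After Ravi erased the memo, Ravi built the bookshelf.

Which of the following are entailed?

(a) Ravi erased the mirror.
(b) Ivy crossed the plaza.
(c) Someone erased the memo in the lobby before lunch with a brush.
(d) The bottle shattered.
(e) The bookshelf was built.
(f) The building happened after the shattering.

(a) Not entailed — Ravi erased the memo, not the mirror; the mirror belongs to the shattering event.
(b) Not entailed — 'was crossing' is progressive on an accomplishment; it does not entail the completed 'crossed'.
(c) Entailed — every conjunct here is already in the original erasing event.
(d) Not entailed — the mirror is what shattered, not the bottle.
(e) Entailed — this follows by dropping conjuncts from the building event's description.
(f) Entailed — the narrative places the shattering before the building.

(c), (e), (f)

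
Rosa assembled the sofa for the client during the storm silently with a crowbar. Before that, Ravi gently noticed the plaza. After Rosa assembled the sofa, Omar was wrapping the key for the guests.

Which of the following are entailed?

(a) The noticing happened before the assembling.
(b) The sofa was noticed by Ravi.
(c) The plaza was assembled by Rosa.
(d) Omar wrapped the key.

(a) Entailed — the narrative places the noticing before the assembling.
(b) Not entailed — Ravi noticed the plaza, not the sofa; the sofa belongs to the assembling event.
(c) Not entailed — Rosa assembled the sofa, not the plaza; the plaza belongs to the noticing event.
(d) Not entailed — 'was wrapping' is progressive on an accomplishment; it does not entail the completed 'wrapped'.

(a)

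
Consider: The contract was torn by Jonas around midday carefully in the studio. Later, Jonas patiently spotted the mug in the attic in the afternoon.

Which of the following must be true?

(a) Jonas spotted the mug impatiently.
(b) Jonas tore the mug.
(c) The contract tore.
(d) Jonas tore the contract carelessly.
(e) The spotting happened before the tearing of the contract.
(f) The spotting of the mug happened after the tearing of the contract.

(a) Not entailed — 'impatiently' adds a manner not in (and inconsistent with) the original.
(b) Not entailed — Jonas tore the contract, not the mug; the mug belongs to the spotting event.
(c) Entailed — 'Jonas tore the contract' is causative; it entails the inchoative 'the contract tore'.
(d) Not entailed — 'carelessly' adds a manner not in (and inconsistent with) the original.
(e) Not entailed — the narrative places the tearing before the spotting, not after.
(f) Entailed — the narrative places the tearing before the spotting.

(c), (f)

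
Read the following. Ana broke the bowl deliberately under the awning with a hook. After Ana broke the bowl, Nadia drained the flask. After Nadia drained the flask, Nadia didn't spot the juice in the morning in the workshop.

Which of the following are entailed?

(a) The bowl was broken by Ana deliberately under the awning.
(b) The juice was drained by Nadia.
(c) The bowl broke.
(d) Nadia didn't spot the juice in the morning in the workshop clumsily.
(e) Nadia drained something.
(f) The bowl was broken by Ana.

(a) Entailed — dropping 'with a hook' leaves a sub-description the original still satisfies.
(b) Not entailed — Nadia drained the flask, not the juice; the juice belongs to the spotting event.
(c) Entailed — 'Ana broke the bowl' is causative; it entails the inchoative 'the bowl broke'.
(d) Entailed — under negation, adding a further restriction is entailed: if no such spotting event occurred, none occurred clumsily either.
(e) Entailed — every conjunct here is already in the original draining event.
(f) Entailed — this follows by dropping conjuncts from the breaking event's description.

(a), (c), (d), (e), (f)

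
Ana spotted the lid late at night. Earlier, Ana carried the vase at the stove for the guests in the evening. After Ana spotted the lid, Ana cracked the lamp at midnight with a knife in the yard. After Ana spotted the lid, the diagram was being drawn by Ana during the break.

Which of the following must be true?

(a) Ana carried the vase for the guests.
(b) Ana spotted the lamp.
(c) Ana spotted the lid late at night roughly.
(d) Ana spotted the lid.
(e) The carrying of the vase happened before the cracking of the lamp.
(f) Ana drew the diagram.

(a), (d), (e)

(a) Entailed — every conjunct here is already in the original carrying event.
(b) Not entailed — Ana spotted the lid, not the lamp; the lamp belongs to the cracking event.
(c) Not entailed — 'roughly' adds information not in the original event.
(d) Entailed — this follows by dropping conjuncts from the spotting event's description.
(e) Entailed — the narrative places the carrying before the cracking.
(f) Not entailed — 'was drawing' is progressive on an accomplishment; it does not entail the completed 'drew'.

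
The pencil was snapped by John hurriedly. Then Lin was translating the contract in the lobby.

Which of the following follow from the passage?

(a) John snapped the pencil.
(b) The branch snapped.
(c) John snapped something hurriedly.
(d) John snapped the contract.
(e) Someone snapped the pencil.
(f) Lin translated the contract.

(a) Entailed — this follows by dropping conjuncts from the snapping event's description.
(b) Not entailed — the pencil is what snapped, not the branch.
(c) Entailed — this follows by dropping conjuncts from the snapping event's description.
(d) Not entailed — John snapped the pencil, not the contract; the contract belongs to the translating event.
(e) Entailed — every conjunct here is already in the original snapping event.
(f) Not entailed — 'was translating' is progressive on an accomplishment; it does not entail the completed 'translated'.

(a), (c), (e)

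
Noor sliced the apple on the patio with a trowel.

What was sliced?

the apple

'the apple' marks the patient of the slicing event.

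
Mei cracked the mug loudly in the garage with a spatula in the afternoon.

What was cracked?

'the mug' marks the patient of the cracking event.

the mug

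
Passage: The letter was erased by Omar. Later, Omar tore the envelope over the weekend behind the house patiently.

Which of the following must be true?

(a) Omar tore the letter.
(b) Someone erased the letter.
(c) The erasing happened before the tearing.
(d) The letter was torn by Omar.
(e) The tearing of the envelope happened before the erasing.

(b), (c)

(a) Not entailed — Omar tore the envelope, not the letter; the letter belongs to the erasing event.
(b) Entailed — every conjunct here is already in the original erasing event.
(c) Entailed — the narrative places the erasing before the tearing.
(d) Not entailed — Omar tore the envelope, not the letter; the letter belongs to the erasing event.
(e) Not entailed — the narrative places the erasing before the tearing, not after.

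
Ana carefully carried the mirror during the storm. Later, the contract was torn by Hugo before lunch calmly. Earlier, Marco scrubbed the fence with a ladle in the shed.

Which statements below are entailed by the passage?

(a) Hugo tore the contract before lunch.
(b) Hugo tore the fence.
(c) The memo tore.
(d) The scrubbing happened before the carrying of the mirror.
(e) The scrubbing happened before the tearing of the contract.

(a), (e)

(a) Entailed — the original entails any weakening of itself; this just drops 'calmly'.
(b) Not entailed — Hugo tore the contract, not the fence; the fence belongs to the scrubbing event.
(c) Not entailed — the contract is what tore, not the memo.
(d) Not entailed — the narrative doesn't order the scrubbing relative to the carrying.
(e) Entailed — the narrative places the scrubbing before the tearing.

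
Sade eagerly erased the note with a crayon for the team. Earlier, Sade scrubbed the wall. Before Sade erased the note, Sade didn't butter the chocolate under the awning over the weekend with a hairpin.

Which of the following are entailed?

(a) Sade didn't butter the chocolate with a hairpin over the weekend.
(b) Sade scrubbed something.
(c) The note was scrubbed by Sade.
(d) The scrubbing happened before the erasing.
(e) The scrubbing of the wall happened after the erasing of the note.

(a) Not entailed — dropping 'under the awning' under negation is not valid — the original leaves open that Sade buttered the chocolate some other way.
(b) Entailed — every conjunct here is already in the original scrubbing event.
(c) Not entailed — Sade scrubbed the wall, not the note; the note belongs to the erasing event.
(d) Entailed — the narrative places the scrubbing before the erasing.
(e) Not entailed — the narrative places the scrubbing before the erasing, not after.

(b), (d)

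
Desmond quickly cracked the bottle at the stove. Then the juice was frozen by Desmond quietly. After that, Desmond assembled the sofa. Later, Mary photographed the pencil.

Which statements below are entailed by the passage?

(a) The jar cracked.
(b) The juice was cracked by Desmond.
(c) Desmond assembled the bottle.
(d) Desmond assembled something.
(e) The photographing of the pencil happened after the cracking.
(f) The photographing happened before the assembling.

(d), (e)

(a) Not entailed — the bottle is what cracked, not the jar.
(b) Not entailed — Desmond cracked the bottle, not the juice; the juice belongs to the freezing event.
(c) Not entailed — Desmond assembled the sofa, not the bottle; the bottle belongs to the cracking event.
(d) Entailed — the original entails any weakening of itself; this just generalizes the patient.
(e) Entailed — the narrative places the cracking before the photographing.
(f) Not entailed — the narrative places the assembling before the photographing, not after.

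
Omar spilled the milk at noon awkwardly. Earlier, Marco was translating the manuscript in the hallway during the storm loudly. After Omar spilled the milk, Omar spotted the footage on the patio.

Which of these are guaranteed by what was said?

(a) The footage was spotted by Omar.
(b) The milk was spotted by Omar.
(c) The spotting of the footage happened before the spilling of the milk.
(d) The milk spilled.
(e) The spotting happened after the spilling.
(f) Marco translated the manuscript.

(a), (d), (e)

(a) Entailed — every conjunct here is already in the original spotting event.
(b) Not entailed — Omar spotted the footage, not the milk; the milk belongs to the spilling event.
(c) Not entailed — the narrative places the spilling before the spotting, not after.
(d) Entailed — 'Omar spilled the milk' is causative; it entails the inchoative 'the milk spilled'.
(e) Entailed — the narrative places the spilling before the spotting.
(f) Not entailed — 'was translating' is progressive on an accomplishment; it does not entail the completed 'translated'.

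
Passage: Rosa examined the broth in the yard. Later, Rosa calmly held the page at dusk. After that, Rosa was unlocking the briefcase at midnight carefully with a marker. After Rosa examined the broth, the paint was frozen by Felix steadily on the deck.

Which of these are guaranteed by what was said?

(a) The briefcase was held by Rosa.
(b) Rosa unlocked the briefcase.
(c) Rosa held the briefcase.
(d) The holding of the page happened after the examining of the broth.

(a) Not entailed — Rosa held the page, not the briefcase; the briefcase belongs to the unlocking event.
(b) Not entailed — 'was unlocking' is progressive on an accomplishment; it does not entail the completed 'unlocked'.
(c) Not entailed — Rosa held the page, not the briefcase; the briefcase belongs to the unlocking event.
(d) Entailed — the narrative places the examining before the holding.

(d)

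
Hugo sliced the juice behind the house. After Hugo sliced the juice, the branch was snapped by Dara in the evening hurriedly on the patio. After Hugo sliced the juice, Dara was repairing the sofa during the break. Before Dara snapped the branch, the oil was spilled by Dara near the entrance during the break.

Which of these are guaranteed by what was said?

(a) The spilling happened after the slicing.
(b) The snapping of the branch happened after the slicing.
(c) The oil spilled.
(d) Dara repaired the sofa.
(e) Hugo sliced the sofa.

(b), (c)

(a) Not entailed — the narrative doesn't order the slicing relative to the spilling.
(b) Entailed — the narrative places the slicing before the snapping.
(c) Entailed — 'Dara spilled the oil' is causative; it entails the inchoative 'the oil spilled'.
(d) Not entailed — 'was repairing' is progressive on an accomplishment; it does not entail the completed 'repaired'.
(e) Not entailed — Hugo sliced the juice, not the sofa; the sofa belongs to the repairing event.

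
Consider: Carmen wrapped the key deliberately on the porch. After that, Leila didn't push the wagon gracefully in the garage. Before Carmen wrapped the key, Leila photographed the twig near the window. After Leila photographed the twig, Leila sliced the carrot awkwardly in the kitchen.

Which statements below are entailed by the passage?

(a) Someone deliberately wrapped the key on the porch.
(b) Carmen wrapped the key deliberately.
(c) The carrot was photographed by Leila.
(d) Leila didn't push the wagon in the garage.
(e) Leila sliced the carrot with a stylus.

(a), (b)

(a) Entailed — generalizing the agent leaves a sub-description the original still satisfies.
(b) Entailed — dropping 'on the porch' leaves a sub-description the original still satisfies.
(c) Not entailed — Leila photographed the twig, not the carrot; the carrot belongs to the slicing event.
(d) Not entailed — dropping 'gracefully' under negation is not valid — the original leaves open that Leila pushed the wagon some other way.
(e) Not entailed — 'with a stylus' adds information not in the original event.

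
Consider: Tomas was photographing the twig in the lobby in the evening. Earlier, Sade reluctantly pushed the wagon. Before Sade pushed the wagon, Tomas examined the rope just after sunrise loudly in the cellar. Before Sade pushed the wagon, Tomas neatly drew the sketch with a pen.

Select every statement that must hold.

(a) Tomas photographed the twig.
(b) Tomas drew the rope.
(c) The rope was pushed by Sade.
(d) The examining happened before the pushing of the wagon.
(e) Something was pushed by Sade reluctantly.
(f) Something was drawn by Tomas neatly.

(a) Not entailed — 'was photographing' is progressive on an accomplishment; it does not entail the completed 'photographed'.
(b) Not entailed — Tomas drew the sketch, not the rope; the rope belongs to the examining event.
(c) Not entailed — Sade pushed the wagon, not the rope; the rope belongs to the examining event.
(d) Entailed — the narrative places the examining before the pushing.
(e) Entailed — this follows by dropping conjuncts from the pushing event's description.
(f) Entailed — this follows by dropping conjuncts from the drawing event's description.

(d), (e), (f)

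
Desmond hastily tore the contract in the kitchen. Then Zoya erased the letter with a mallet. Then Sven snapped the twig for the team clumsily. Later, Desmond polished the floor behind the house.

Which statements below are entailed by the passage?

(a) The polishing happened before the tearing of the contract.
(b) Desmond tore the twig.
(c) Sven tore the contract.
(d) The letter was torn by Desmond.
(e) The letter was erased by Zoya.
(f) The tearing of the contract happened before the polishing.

(e), (f)

(a) Not entailed — the narrative places the tearing before the polishing, not after.
(b) Not entailed — Desmond tore the contract, not the twig; the twig belongs to the snapping event.
(c) Not entailed — the passage has Desmond tearing the contract, not Sven.
(d) Not entailed — Desmond tore the contract, not the letter; the letter belongs to the erasing event.
(e) Entailed — every conjunct here is already in the original erasing event.
(f) Entailed — the narrative places the tearing before the polishing.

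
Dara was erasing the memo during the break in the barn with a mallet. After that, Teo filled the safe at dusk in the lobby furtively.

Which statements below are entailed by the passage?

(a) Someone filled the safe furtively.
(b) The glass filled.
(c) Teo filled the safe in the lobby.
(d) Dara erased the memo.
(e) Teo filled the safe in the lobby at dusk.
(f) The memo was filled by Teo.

(a), (c), (e)

(a) Entailed — the original entails any weakening of itself; this just drops 'at dusk', 'in the lobby' and generalizes the agent.
(b) Not entailed — the safe is what filled, not the glass.
(c) Entailed — dropping 'at dusk', 'furtively' leaves a sub-description the original still satisfies.
(d) Not entailed — 'was erasing' is progressive on an accomplishment; it does not entail the completed 'erased'.
(e) Entailed — every conjunct here is already in the original filling event.
(f) Not entailed — Teo filled the safe, not the memo; the memo belongs to the erasing event.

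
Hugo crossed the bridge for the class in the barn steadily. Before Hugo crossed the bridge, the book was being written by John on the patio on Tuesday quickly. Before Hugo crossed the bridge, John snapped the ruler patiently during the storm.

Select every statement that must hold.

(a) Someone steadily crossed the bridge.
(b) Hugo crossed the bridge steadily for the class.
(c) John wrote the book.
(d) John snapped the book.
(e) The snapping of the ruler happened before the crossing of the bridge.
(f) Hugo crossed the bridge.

(a), (b), (e), (f)

(a) Entailed — dropping 'for the class', 'in the barn' and generalizing the agent leaves a sub-description the original still satisfies.
(b) Entailed — every conjunct here is already in the original crossing event.
(c) Not entailed — 'was writing' is progressive on an accomplishment; it does not entail the completed 'wrote'.
(d) Not entailed — John snapped the ruler, not the book; the book belongs to the writing event.
(e) Entailed — the narrative places the snapping before the crossing.
(f) Entailed — every conjunct here is already in the original crossing event.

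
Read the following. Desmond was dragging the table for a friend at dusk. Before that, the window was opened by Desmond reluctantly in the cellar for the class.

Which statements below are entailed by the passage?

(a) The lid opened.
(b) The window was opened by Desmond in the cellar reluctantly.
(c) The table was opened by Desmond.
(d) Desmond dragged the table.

(b), (d)

(a) Not entailed — the window is what opened, not the lid.
(b) Entailed — every conjunct here is already in the original opening event.
(c) Not entailed — Desmond opened the window, not the table; the table belongs to the dragging event.
(d) Entailed — 'drag' is an activity; 'was dragging' entails that some dragging happened, so 'dragged' holds.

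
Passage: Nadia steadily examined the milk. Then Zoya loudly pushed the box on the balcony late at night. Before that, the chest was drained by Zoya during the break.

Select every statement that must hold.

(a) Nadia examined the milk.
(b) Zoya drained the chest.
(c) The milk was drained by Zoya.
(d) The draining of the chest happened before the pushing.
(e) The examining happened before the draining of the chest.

(a) Entailed — dropping 'steadily' leaves a sub-description the original still satisfies.
(b) Entailed — every conjunct here is already in the original draining event.
(c) Not entailed — Zoya drained the chest, not the milk; the milk belongs to the examining event.
(d) Entailed — the narrative places the draining before the pushing.
(e) Not entailed — the narrative doesn't order the examining relative to the draining.

(a), (b), (d)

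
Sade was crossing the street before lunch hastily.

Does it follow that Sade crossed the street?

'was crossing' is progressive; for an accomplishment like 'cross the street', it doesn't entail completion.

no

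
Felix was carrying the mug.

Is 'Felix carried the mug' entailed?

yes

'carry' is atelic; if Felix was carrying the mug, then Felix carried the mug (for some time).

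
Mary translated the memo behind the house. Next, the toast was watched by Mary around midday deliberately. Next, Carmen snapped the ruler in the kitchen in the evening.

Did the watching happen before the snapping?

yes

The narrative orders the watching before the snapping.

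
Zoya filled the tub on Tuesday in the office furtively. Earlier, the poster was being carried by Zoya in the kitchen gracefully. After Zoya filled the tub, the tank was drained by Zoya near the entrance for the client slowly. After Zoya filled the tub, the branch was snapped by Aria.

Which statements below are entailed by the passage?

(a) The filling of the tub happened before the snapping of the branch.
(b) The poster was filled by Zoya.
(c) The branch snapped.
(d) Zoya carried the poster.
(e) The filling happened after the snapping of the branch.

(a) Entailed — the narrative places the filling before the snapping.
(b) Not entailed — Zoya filled the tub, not the poster; the poster belongs to the carrying event.
(c) Entailed — 'Aria snapped the branch' is causative; it entails the inchoative 'the branch snapped'.
(d) Entailed — 'carry' is an activity; 'was carrying' entails that some carrying happened, so 'carried' holds.
(e) Not entailed — the narrative places the filling before the snapping, not after.

(a), (c), (d)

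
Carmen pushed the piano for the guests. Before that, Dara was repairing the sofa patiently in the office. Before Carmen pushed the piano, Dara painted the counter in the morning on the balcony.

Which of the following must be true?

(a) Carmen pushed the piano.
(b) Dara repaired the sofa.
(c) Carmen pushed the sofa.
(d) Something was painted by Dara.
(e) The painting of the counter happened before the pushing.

(a) Entailed — the original entails any weakening of itself; this just drops 'for the guests'.
(b) Not entailed — 'was repairing' is progressive on an accomplishment; it does not entail the completed 'repaired'.
(c) Not entailed — Carmen pushed the piano, not the sofa; the sofa belongs to the repairing event.
(d) Entailed — the original entails any weakening of itself; this just drops 'in the morning', 'on the balcony' and generalizes the patient.
(e) Entailed — the narrative places the painting before the pushing.

(a), (d), (e)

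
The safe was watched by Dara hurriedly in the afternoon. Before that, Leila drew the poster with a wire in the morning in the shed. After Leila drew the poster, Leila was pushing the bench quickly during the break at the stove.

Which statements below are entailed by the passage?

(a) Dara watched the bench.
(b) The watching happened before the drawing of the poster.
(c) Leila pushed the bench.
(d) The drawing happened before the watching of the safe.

(c), (d)

(a) Not entailed — Dara watched the safe, not the bench; the bench belongs to the pushing event.
(b) Not entailed — the narrative places the drawing before the watching, not after.
(c) Entailed — 'push' is an activity; 'was pushing' entails that some pushing happened, so 'pushed' holds.
(d) Entailed — the narrative places the drawing before the watching.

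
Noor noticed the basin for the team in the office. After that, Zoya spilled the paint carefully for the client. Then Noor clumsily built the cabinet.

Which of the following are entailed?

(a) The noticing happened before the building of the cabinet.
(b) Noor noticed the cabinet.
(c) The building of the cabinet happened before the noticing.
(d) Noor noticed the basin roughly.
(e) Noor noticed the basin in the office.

(a) Entailed — the narrative places the noticing before the building.
(b) Not entailed — Noor noticed the basin, not the cabinet; the cabinet belongs to the building event.
(c) Not entailed — the narrative places the noticing before the building, not after.
(d) Not entailed — 'roughly' adds information not in the original event.
(e) Entailed — every conjunct here is already in the original noticing event.

(a), (e)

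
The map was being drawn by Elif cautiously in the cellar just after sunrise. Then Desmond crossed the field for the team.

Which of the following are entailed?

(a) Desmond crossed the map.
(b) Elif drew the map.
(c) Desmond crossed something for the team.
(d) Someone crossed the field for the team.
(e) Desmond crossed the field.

(a) Not entailed — Desmond crossed the field, not the map; the map belongs to the drawing event.
(b) Not entailed — 'was drawing' is progressive on an accomplishment; it does not entail the completed 'drew'.
(c) Entailed — this follows by dropping conjuncts from the crossing event's description.
(d) Entailed — generalizing the agent leaves a sub-description the original still satisfies.
(e) Entailed — dropping 'for the team' leaves a sub-description the original still satisfies.

(c), (d), (e)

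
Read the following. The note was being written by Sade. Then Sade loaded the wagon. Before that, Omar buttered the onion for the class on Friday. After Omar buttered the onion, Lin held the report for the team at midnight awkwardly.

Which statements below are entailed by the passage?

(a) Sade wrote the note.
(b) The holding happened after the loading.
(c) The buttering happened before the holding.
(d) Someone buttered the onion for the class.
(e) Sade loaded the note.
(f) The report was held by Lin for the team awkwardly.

(a) Not entailed — 'was writing' is progressive on an accomplishment; it does not entail the completed 'wrote'.
(b) Not entailed — the narrative doesn't order the loading relative to the holding.
(c) Entailed — the narrative places the buttering before the holding.
(d) Entailed — dropping 'on Friday' and generalizing the agent leaves a sub-description the original still satisfies.
(e) Not entailed — Sade loaded the wagon, not the note; the note belongs to the writing event.
(f) Entailed — this follows by dropping conjuncts from the holding event's description.

(c), (d), (f)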